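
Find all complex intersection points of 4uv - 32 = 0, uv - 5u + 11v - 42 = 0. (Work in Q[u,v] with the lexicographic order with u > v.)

{(-44/5, -10/11), (2, 4)}

Compute a lex Gröbner basis by Buchberger's algorithm.
f_1 = 4uv - 32, LT = uv.
f_2 = uv - 5u + 11v - 42, LT = uv.

S(f_1,f_2): lcm = uv. S = 5u - 11v + 34.
  leading term u: no divisor's leading term divides it; move 5u to the remainder.
  leading term v: no divisor's leading term divides it; move -11v to the remainder.
  leading term 1: no divisor's leading term divides it; move 34 to the remainder.
  remainder 5u - 11v + 34 ≠ 0; add h_3 = 5u - 11v + 34 to the basis.

S(f_1,h_3): lcm = uv. S = 11/5v^2 - 34/5v - 8.
  leading term v^2: no divisor's leading term divides it; move 11/5v^2 to the remainder.
  leading term v: no divisor's leading term divides it; move -34/5v to the remainder.
  leading term 1: no divisor's leading term divides it; move -8 to the remainder.
  remainder 11/5v^2 - 34/5v - 8 ≠ 0; add h_4 = 11/5v^2 - 34/5v - 8 to the basis.

S(f_2,h_3): lcm = uv. S = -5u + 11/5v^2 + 21/5v - 42.
  leading term u: subtract (-1)·h_3 from -5u + 11/5v^2 + 21/5v - 42 → 11/5v^2 - 34/5v - 8
  leading term v^2: subtract (1)·h_4 from 11/5v^2 - 34/5v - 8 → 0
  remainder 0.

S(f_1,h_4): lcm = uv^2. S = 34/11uv + 40/11u - 8v.
  leading term uv: subtract (17/22)·f_1 from 34/11uv + 40/11u - 8v → 40/11u - 8v + 272/11
  leading term u: subtract (8/11)·h_3 from 40/11u - 8v + 272/11 → 0
  remainder 0.

S(f_2,h_4): lcm = uv^2. S = -21/11uv + 40/11u + 11v^2 - 42v.
  leading term uv: subtract (-21/44)·f_1 from -21/11uv + 40/11u + 11v^2 - 42v → 40/11u + 11v^2 - 42v - 168/11
  leading term u: subtract (8/11)·h_3 from 40/11u + 11v^2 - 42v - 168/11 → 11v^2 - 34v - 40
  leading term v^2: subtract (5)·h_4 from 11v^2 - 34v - 40 → 0
  remainder 0.

S(h_3,h_4): leading monomials are coprime, so the S-polynomial reduces to 0 (Buchberger's first criterion).
Every S-polynomial of the final basis reduces to 0, so we have a Gröbner basis.
Inter-reduce: drop elements whose leading term is divisible by another's, tail-reduce, and make monic.
Reduced Gröbner basis: {u - 11/5v + 34/5, v^2 - 34/11v - 40/11}.

The lex basis is triangular: the last element involves only v. Solving v^2 - 34/11v - 40/11 = 0 gives v ∈ {-10/11, 4}; substituting each value into the earlier elements determines the remaining variables.
  v = -10/11: the earlier basis element becomes u + 44/5 = 0, giving u = -44/5 — point (-44/5, -10/11).
  v = 4: the earlier basis element becomes u - 2 = 0, giving u = 2 — point (2, 4).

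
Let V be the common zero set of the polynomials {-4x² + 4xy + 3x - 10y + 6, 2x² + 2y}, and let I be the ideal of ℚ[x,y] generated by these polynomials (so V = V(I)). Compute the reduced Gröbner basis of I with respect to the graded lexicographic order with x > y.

G = {x² + y, xy + ¾x - 3/2y + 3/2, y² - 21/8x + 3y - 9/4}

f_1 = -4x² + 4xy + 3x - 10y + 6, LT = x².
f_2 = 2x² + 2y, LT = x².

S(f_1,f_2): lcm = x². S = -xy - ¾x + 3/2y - 3/2.
  leading term xy: no divisor's leading term divides it; move -xy to the remainder.
  leading term x: no divisor's leading term divides it; move -¾x to the remainder.
  leading term y: no divisor's leading term divides it; move 3/2y to the remainder.
  leading term 1: no divisor's leading term divides it; move -3/2 to the remainder.
  remainder -xy - ¾x + 3/2y - 3/2 ≠ 0; add g_3 = -xy - ¾x + 3/2y - 3/2 to the basis.

S(f_1,g_3): lcm = x²y. S = -xy² - ¾x² + ¾xy + 5/2y² - 3/2x - 3/2y.
  leading term xy²: subtract (y)·g_3 from -xy² - ¾x² + ¾xy + 5/2y² - 3/2x - 3/2y → -¾x² + 3/2xy + y² - 3/2x
  leading term x²: subtract (3/16)·f_1 from -¾x² + 3/2xy + y² - 3/2x → ¾xy + y² - 33/16x + 15/8y - 9/8
  leading term xy: subtract (-¾)·g_3 from ¾xy + y² - 33/16x + 15/8y - 9/8 → y² - 21/8x + 3y - 9/4
  leading term y²: no divisor's leading term divides it; move y² to the remainder.
  leading term x: no divisor's leading term divides it; move -21/8x to the remainder.
  leading term y: no divisor's leading term divides it; move 3y to the remainder.
  leading term 1: no divisor's leading term divides it; move -9/4 to the remainder.
  remainder y² - 21/8x + 3y - 9/4 ≠ 0; add g_4 = y² - 21/8x + 3y - 9/4 to the basis.

The other S-polynomials (S(f_2,g_3), S(f_1,g_4), S(f_2,g_4), S(g_3,g_4)) all reduce to 0 modulo the current basis, so we have a Gröbner basis.
Inter-reduce: drop elements whose leading term is divisible by another's, tail-reduce, and make monic.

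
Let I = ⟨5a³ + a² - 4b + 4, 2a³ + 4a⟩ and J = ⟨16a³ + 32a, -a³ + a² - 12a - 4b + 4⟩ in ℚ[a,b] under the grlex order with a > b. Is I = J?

Since reduced Gröbner bases are canonical representatives of ideals under a given ordering, it suffices to compute and compare them.
Buchberger on the first generating set:
f_1 = 5a³ + a² - 4b + 4, LT = a³.
f_2 = 2a³ + 4a, LT = a³.

S(f_1,f_2): lcm = a³. S = ⅕a² - 2a - ⅘b + ⅘.
  leading term a²: no divisor's leading term divides it; move ⅕a² to the remainder.
  leading term a: no divisor's leading term divides it; move -2a to the remainder.
  leading term b: no divisor's leading term divides it; move -⅘b to the remainder.
  leading term 1: no divisor's leading term divides it; move ⅘ to the remainder.
  remainder ⅕a² - 2a - ⅘b + ⅘ ≠ 0; add g_3 = ⅕a² - 2a - ⅘b + ⅘ to the basis.

S(f_1,g_3): lcm = a³. S = 51/5a² + 4ab - 4a - ⅘b + ⅘.
  leading term a²: subtract (51)·g_3 from 51/5a² + 4ab - 4a - ⅘b + ⅘ → 4ab + 98a + 40b - 40
  leading term ab: no divisor's leading term divides it; move 4ab to the remainder.
  leading term a: no divisor's leading term divides it; move 98a to the remainder.
  leading term b: no divisor's leading term divides it; move 40b to the remainder.
  leading term 1: no divisor's leading term divides it; move -40 to the remainder.
  remainder 4ab + 98a + 40b - 40 ≠ 0; add g_4 = 4ab + 98a + 40b - 40 to the basis.

S(f_1,g_4): lcm = a³b. S = -49/2a³ - 49/5a²b + 10a² - ⅘b² + ⅘b.
  leading term a³: subtract (-49/10)·f_1 from -49/2a³ - 49/5a²b + 10a² - ⅘b² + ⅘b → -49/5a²b + 149/10a² - ⅘b² - 94/5b + 98/5
  leading term a²b: subtract (-49b)·g_3 from -49/5a²b + 149/10a² - ⅘b² - 94/5b + 98/5 → 149/10a² - 98ab - 40b² + 102/5b + 98/5
  leading term a²: subtract (149/2)·g_3 from 149/10a² - 98ab - 40b² + 102/5b + 98/5 → -98ab - 40b² + 149a + 80b - 40
  leading term ab: subtract (-49/2)·g_4 from -98ab - 40b² + 149a + 80b - 40 → -40b² + 2550a + 1060b - 1020
  leading term b²: no divisor's leading term divides it; move -40b² to the remainder.
  leading term a: no divisor's leading term divides it; move 2550a to the remainder.
  leading term b: no divisor's leading term divides it; move 1060b to the remainder.
  leading term 1: no divisor's leading term divides it; move -1020 to the remainder.
  remainder -40b² + 2550a + 1060b - 1020 ≠ 0; add g_5 = -40b² + 2550a + 1060b - 1020 to the basis.

The other S-polynomials (S(f_2,g_3), S(f_2,g_4), S(g_3,g_4), S(f_1,g_5), S(f_2,g_5), S(g_3,g_5), S(g_4,g_5)) all reduce to 0 modulo the current basis, so we have a Gröbner basis.
Inter-reduce: drop elements whose leading term is divisible by another's, tail-reduce, and make monic.
Reduced Gröbner basis: {a² - 10a - 4b + 4, ab + 49/2a + 10b - 10, b² - 255/4a - 53/2b + 51/2}.

Buchberger on the second generating set:
h_1 = 16a³ + 32a, LT = a³.
h_2 = -a³ + a² - 12a - 4b + 4, LT = a³.

S(h_1,h_2): lcm = a³. S = a² - 10a - 4b + 4.
  leading term a²: no divisor's leading term divides it; move a² to the remainder.
  leading term a: no divisor's leading term divides it; move -10a to the remainder.
  leading term b: no divisor's leading term divides it; move -4b to the remainder.
  leading term 1: no divisor's leading term divides it; move 4 to the remainder.
  remainder a² - 10a - 4b + 4 ≠ 0; add k_3 = a² - 10a - 4b + 4 to the basis.

S(h_1,k_3): lcm = a³. S = 10a² + 4ab - 2a.
  leading term a²: subtract (10)·k_3 from 10a² + 4ab - 2a → 4ab + 98a + 40b - 40
  leading term ab: no divisor's leading term divides it; move 4ab to the remainder.
  leading term a: no divisor's leading term divides it; move 98a to the remainder.
  leading term b: no divisor's leading term divides it; move 40b to the remainder.
  leading term 1: no divisor's leading term divides it; move -40 to the remainder.
  remainder 4ab + 98a + 40b - 40 ≠ 0; add k_4 = 4ab + 98a + 40b - 40 to the basis.

S(h_1,k_4): lcm = a³b. S = -49/2a³ - 10a²b + 10a² + 2ab.
  leading term a³: subtract (-49/32)·h_1 from -49/2a³ - 10a²b + 10a² + 2ab → -10a²b + 10a² + 2ab + 49a
  leading term a²b: subtract (-10b)·k_3 from -10a²b + 10a² + 2ab + 49a → 10a² - 98ab - 40b² + 49a + 40b
  leading term a²: subtract (10)·k_3 from 10a² - 98ab - 40b² + 49a + 40b → -98ab - 40b² + 149a + 80b - 40
  leading term ab: subtract (-49/2)·k_4 from -98ab - 40b² + 149a + 80b - 40 → -40b² + 2550a + 1060b - 1020
  leading term b²: no divisor's leading term divides it; move -40b² to the remainder.
  leading term a: no divisor's leading term divides it; move 2550a to the remainder.
  leading term b: no divisor's leading term divides it; move 1060b to the remainder.
  leading term 1: no divisor's leading term divides it; move -1020 to the remainder.
  remainder -40b² + 2550a + 1060b - 1020 ≠ 0; add k_5 = -40b² + 2550a + 1060b - 1020 to the basis.

The other S-polynomials (S(h_2,k_3), S(h_2,k_4), S(k_3,k_4), S(h_1,k_5), S(h_2,k_5), S(k_3,k_5), S(k_4,k_5)) all reduce to 0 modulo the current basis, so we have a Gröbner basis.
Inter-reduce: drop elements whose leading term is divisible by another's, tail-reduce, and make monic.
Reduced Gröbner basis: {a² - 10a - 4b + 4, ab + 49/2a + 10b - 10, b² - 255/4a - 53/2b + 51/2}.

These coincide, so the ideals are equal.

Yes, the ideals are equal.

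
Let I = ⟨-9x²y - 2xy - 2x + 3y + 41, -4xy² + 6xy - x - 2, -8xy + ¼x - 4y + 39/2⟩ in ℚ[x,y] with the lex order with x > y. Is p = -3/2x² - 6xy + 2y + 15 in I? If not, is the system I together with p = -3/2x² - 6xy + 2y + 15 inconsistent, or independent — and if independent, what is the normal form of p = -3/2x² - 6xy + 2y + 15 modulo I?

Adjoining -3/2x² - 6xy + 2y + 15 makes the ideal the whole ring: the system is inconsistent.

First compute the reduced Gröbner basis of I by Buchberger's algorithm.
f_1 = -9x²y - 2xy - 2x + 3y + 41, LT = x²y.
f_2 = -4xy² + 6xy - x - 2, LT = xy².
f_3 = -8xy + ¼x - 4y + 39/2, LT = xy.

S(f_1,f_2): lcm = x²y². S = 3/2x²y - ¼x² + 2/9xy² + 2/9xy - ½x - ⅓y² - 41/9y.
  reduce S modulo (f_1, f_2, f_3):
  remainder -¼x² - 127/144x - ⅓y² - 25/6y + 523/72 ≠ 0; add h_4 = -¼x² - 127/144x - ⅓y² - 25/6y + 523/72 to the basis.

S(f_1,f_3): lcm = x²y. S = 1/32x² - 5/18xy + 383/144x - ⅓y - 41/9.
  reduce S modulo (f_1, f_2, f_3, h_4):
  remainder 2927/1152x - 1/24y² - 103/144y - 2491/576 ≠ 0; add h_5 = 2927/1152x - 1/24y² - 103/144y - 2491/576 to the basis.

S(f_2,f_3): lcm = xy². S = -47/32xy + ¼x - ½y² + 39/16y + ½.
  reduce S modulo (f_1, f_2, f_3, h_4, h_5):
  remainder -93037/187328y² + 1209889/374656y - 1023815/374656 ≠ 0; add h_6 = -93037/187328y² + 1209889/374656y - 1023815/374656 to the basis.

S(f_1,h_4): lcm = x²y. S = -119/36xy + 2/9x - 4/3y³ - 50/3y² + 517/18y - 41/9.
  reduce S modulo (f_1, f_2, f_3, h_4, h_5, h_6):
  remainder -9892413236291/77902950321y + 9892413236291/77902950321 ≠ 0; add h_7 = -9892413236291/77902950321y + 9892413236291/77902950321 to the basis.

The other S-polynomials (S(f_2,h_4), S(f_3,h_4), S(f_1,h_5), S(f_2,h_5), S(f_3,h_5), S(h_4,h_5), S(f_1,h_6), S(f_2,h_6), S(f_3,h_6), S(h_4,h_6), S(h_5,h_6), S(f_1,h_7), S(f_2,h_7), S(f_3,h_7), S(h_4,h_7), S(h_5,h_7), S(h_6,h_7)) all reduce to 0 modulo the current basis, so we have a Gröbner basis.
Inter-reduce: drop elements whose leading term is divisible by another's, tail-reduce, and make monic.
Reduced Gröbner basis: {x - 2, y - 1}.
Label its elements g_1 = x - 2, g_2 = y - 1.

Reduce p = -3/2x² - 6xy + 2y + 15 modulo G:
  leading term x²: subtract (-3/2x)·g_1 from -3/2x² - 6xy + 2y + 15 → -6xy - 3x + 2y + 15
  leading term xy: subtract (-6y)·g_1 from -6xy - 3x + 2y + 15 → -3x - 10y + 15
  leading term x: subtract (-3)·g_1 from -3x - 10y + 15 → -10y + 9
  leading term y: subtract (-10)·g_2 from -10y + 9 → -1
  leading term 1: no divisor's leading term divides it; move -1 to the remainder.
  normal form = -1.
The normal form is nonzero, so p ∉ I. Since p minus its normal form lies in I, I + (p) = I + (r) where r = -1; decide whether this ideal is the whole ring.
Here r = -1 is a nonzero constant, hence a unit: 1 ∈ I + (p), the Gröbner basis of I + (p) is {1}, and the enlarged system has no common solution — adjoining p is inconsistent.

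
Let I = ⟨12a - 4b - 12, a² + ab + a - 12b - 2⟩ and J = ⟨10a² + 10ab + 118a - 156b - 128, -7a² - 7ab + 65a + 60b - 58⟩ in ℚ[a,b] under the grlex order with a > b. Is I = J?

Yes, the ideals are equal.

Equality of ideals is decidable: compute both reduced Gröbner bases (unique for the ordering) and check whether they agree.
Buchberger on the first generating set:
f_1 = 12a - 4b - 12, LT = a.
f_2 = a² + ab + a - 12b - 2, LT = a².

S(f_1,f_2): lcm = a². S = -4/3ab - 2a + 12b + 2.
  reduce S modulo (f_1, f_2):
  remainder -4/9b² + 10b ≠ 0; add g_3 = -4/9b² + 10b to the basis.

The other S-polynomials (S(f_1,g_3), S(f_2,g_3)) all reduce to 0 modulo the current basis, so we have a Gröbner basis.
Inter-reduce: drop elements whose leading term is divisible by another's, tail-reduce, and make monic.
Reduced Gröbner basis: {b² - 45/2b, a - ⅓b - 1}.

Buchberger on the second generating set:
h_1 = 10a² + 10ab + 118a - 156b - 128, LT = a².
h_2 = -7a² - 7ab + 65a + 60b - 58, LT = a².

S(h_1,h_2): lcm = a². S = 738/35a - 246/35b - 738/35.
  reduce S modulo (h_1, h_2):
  remainder 738/35a - 246/35b - 738/35 ≠ 0; add k_3 = 738/35a - 246/35b - 738/35 to the basis.

S(h_1,k_3): lcm = a². S = 4/3ab + 64/5a - 78/5b - 64/5.
  reduce S modulo (h_1, h_2, k_3):
  remainder 4/9b² - 10b ≠ 0; add k_4 = 4/9b² - 10b to the basis.

The other S-polynomials (S(h_2,k_3), S(h_1,k_4), S(h_2,k_4), S(k_3,k_4)) all reduce to 0 modulo the current basis, so we have a Gröbner basis.
Inter-reduce: drop elements whose leading term is divisible by another's, tail-reduce, and make monic.
Reduced Gröbner basis: {b² - 45/2b, a - ⅓b - 1}.

The two bases agree; hence the ideals are identical.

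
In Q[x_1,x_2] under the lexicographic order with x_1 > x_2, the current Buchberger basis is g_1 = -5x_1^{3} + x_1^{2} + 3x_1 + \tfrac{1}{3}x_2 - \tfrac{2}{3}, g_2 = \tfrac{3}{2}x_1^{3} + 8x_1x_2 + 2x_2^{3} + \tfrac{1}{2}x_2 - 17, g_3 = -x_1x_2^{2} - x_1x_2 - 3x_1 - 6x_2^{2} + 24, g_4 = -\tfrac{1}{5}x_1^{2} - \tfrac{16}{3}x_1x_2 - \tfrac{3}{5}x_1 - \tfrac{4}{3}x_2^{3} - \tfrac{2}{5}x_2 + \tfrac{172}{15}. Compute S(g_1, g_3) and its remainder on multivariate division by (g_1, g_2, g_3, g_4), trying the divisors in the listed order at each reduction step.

lcm(LM(g_1), LM(g_3)) = x_1^{3}x_2^{2}.
S = (lcm/LT(g_1))·g_1 − (lcm/LT(g_3))·g_3 = -x_1^{3}x_2 - 3x_1^{3} - \tfrac{31}{5}x_1^{2}x_2^{2} + 24x_1^{2} - \tfrac{3}{5}x_1x_2^{2} - \tfrac{1}{15}x_2^{3} + \tfrac{2}{15}x_2^{2}.
Reduce S modulo (g_1, g_2, g_3, g_4) in that order:
  leading term x_1^{3}x_2: subtract (\tfrac{1}{5}x_2)·g_1 from -x_1^{3}x_2 - 3x_1^{3} - \tfrac{31}{5}x_1^{2}x_2^{2} + 24x_1^{2} - \tfrac{3}{5}x_1x_2^{2} - \tfrac{1}{15}x_2^{3} + \tfrac{2}{15}x_2^{2} → -3x_1^{3} - \tfrac{31}{5}x_1^{2}x_2^{2} - \tfrac{1}{5}x_1^{2}x_2 + 24x_1^{2} - \tfrac{3}{5}x_1x_2^{2} - \tfrac{3}{5}x_1x_2 - \tfrac{1}{15}x_2^{3} + \tfrac{1}{15}x_2^{2} + \tfrac{2}{15}x_2
  leading term x_1^{3}: subtract (\tfrac{3}{5})·g_1 from -3x_1^{3} - \tfrac{31}{5}x_1^{2}x_2^{2} - \tfrac{1}{5}x_1^{2}x_2 + 24x_1^{2} - \tfrac{3}{5}x_1x_2^{2} - \tfrac{3}{5}x_1x_2 - \tfrac{1}{15}x_2^{3} + \tfrac{1}{15}x_2^{2} + \tfrac{2}{15}x_2 → -\tfrac{31}{5}x_1^{2}x_2^{2} - \tfrac{1}{5}x_1^{2}x_2 + \tfrac{117}{5}x_1^{2} - \tfrac{3}{5}x_1x_2^{2} - \tfrac{3}{5}x_1x_2 - \tfrac{9}{5}x_1 - \tfrac{1}{15}x_2^{3} + \tfrac{1}{15}x_2^{2} - \tfrac{1}{15}x_2 + \tfrac{2}{5}
  leading term x_1^{2}x_2^{2}: subtract (\tfrac{31}{5}x_1)·g_3 from -\tfrac{31}{5}x_1^{2}x_2^{2} - \tfrac{1}{5}x_1^{2}x_2 + \tfrac{117}{5}x_1^{2} - \tfrac{3}{5}x_1x_2^{2} - \tfrac{3}{5}x_1x_2 - \tfrac{9}{5}x_1 - \tfrac{1}{15}x_2^{3} + \tfrac{1}{15}x_2^{2} - \tfrac{1}{15}x_2 + \tfrac{2}{5} → 6x_1^{2}x_2 + 42x_1^{2} + \tfrac{183}{5}x_1x_2^{2} - \tfrac{3}{5}x_1x_2 - \tfrac{753}{5}x_1 - \tfrac{1}{15}x_2^{3} + \tfrac{1}{15}x_2^{2} - \tfrac{1}{15}x_2 + \tfrac{2}{5}
  leading term x_1^{2}x_2: subtract (-30x_2)·g_4 from 6x_1^{2}x_2 + 42x_1^{2} + \tfrac{183}{5}x_1x_2^{2} - \tfrac{3}{5}x_1x_2 - \tfrac{753}{5}x_1 - \tfrac{1}{15}x_2^{3} + \tfrac{1}{15}x_2^{2} - \tfrac{1}{15}x_2 + \tfrac{2}{5} → 42x_1^{2} - \tfrac{617}{5}x_1x_2^{2} - \tfrac{93}{5}x_1x_2 - \tfrac{753}{5}x_1 - 40x_2^{4} - \tfrac{1}{15}x_2^{3} - \tfrac{179}{15}x_2^{2} + \tfrac{5159}{15}x_2 + \tfrac{2}{5}
  leading term x_1^{2}: subtract (-210)·g_4 from 42x_1^{2} - \tfrac{617}{5}x_1x_2^{2} - \tfrac{93}{5}x_1x_2 - \tfrac{753}{5}x_1 - 40x_2^{4} - \tfrac{1}{15}x_2^{3} - \tfrac{179}{15}x_2^{2} + \tfrac{5159}{15}x_2 + \tfrac{2}{5} → -\tfrac{617}{5}x_1x_2^{2} - \tfrac{5693}{5}x_1x_2 - \tfrac{1383}{5}x_1 - 40x_2^{4} - \tfrac{4201}{15}x_2^{3} - \tfrac{179}{15}x_2^{2} + \tfrac{3899}{15}x_2 + \tfrac{12042}{5}
  leading term x_1x_2^{2}: subtract (\tfrac{617}{5})·g_3 from -\tfrac{617}{5}x_1x_2^{2} - \tfrac{5693}{5}x_1x_2 - \tfrac{1383}{5}x_1 - 40x_2^{4} - \tfrac{4201}{15}x_2^{3} - \tfrac{179}{15}x_2^{2} + \tfrac{3899}{15}x_2 + \tfrac{12042}{5} → -\tfrac{5076}{5}x_1x_2 + \tfrac{468}{5}x_1 - 40x_2^{4} - \tfrac{4201}{15}x_2^{3} + \tfrac{10927}{15}x_2^{2} + \tfrac{3899}{15}x_2 - \tfrac{2766}{5}
  leading term x_1x_2: no divisor's leading term divides it; move -\tfrac{5076}{5}x_1x_2 to the remainder.
  leading term x_1: no divisor's leading term divides it; move \tfrac{468}{5}x_1 to the remainder.
  leading term x_2^{4}: no divisor's leading term divides it; move -40x_2^{4} to the remainder.
  leading term x_2^{3}: no divisor's leading term divides it; move -\tfrac{4201}{15}x_2^{3} to the remainder.
  leading term x_2^{2}: no divisor's leading term divides it; move \tfrac{10927}{15}x_2^{2} to the remainder.
  leading term x_2: no divisor's leading term divides it; move \tfrac{3899}{15}x_2 to the remainder.
  leading term 1: no divisor's leading term divides it; move -\tfrac{2766}{5} to the remainder.
The remainder -\tfrac{5076}{5}x_1x_2 + \tfrac{468}{5}x_1 - 40x_2^{4} - \tfrac{4201}{15}x_2^{3} + \tfrac{10927}{15}x_2^{2} + \tfrac{3899}{15}x_2 - \tfrac{2766}{5} is nonzero, so it would be added as the next basis element.

S(g_1, g_3) = -x_1^{3}x_2 - 3x_1^{3} - \tfrac{31}{5}x_1^{2}x_2^{2} + 24x_1^{2} - \tfrac{3}{5}x_1x_2^{2} - \tfrac{1}{15}x_2^{3} + \tfrac{2}{15}x_2^{2}; remainder on division = -\tfrac{5076}{5}x_1x_2 + \tfrac{468}{5}x_1 - 40x_2^{4} - \tfrac{4201}{15}x_2^{3} + \tfrac{10927}{15}x_2^{2} + \tfrac{3899}{15}x_2 - \tfrac{2766}{5}.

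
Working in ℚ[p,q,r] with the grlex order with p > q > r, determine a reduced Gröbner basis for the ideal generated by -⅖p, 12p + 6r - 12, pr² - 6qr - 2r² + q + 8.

f_1 = -⅖p, LT = p.
f_2 = 12p + 6r - 12, LT = p.
f_3 = pr² - 6qr - 2r² + q + 8, LT = pr².

S(f_1,f_2): lcm = p. S = -½r + 1.
  reduce S modulo (f_1, f_2, f_3):
  remainder -½r + 1 ≠ 0; add g_4 = -½r + 1 to the basis.

S(f_1,f_3): lcm = pr². S = 6qr + 2r² - q - 8.
  reduce S modulo (f_1, f_2, f_3, g_4):
  remainder 11q ≠ 0; add g_5 = 11q to the basis.

The other S-polynomials (S(f_2,f_3), S(f_1,g_4), S(f_2,g_4), S(f_3,g_4), S(f_1,g_5), S(f_2,g_5), S(f_3,g_5), S(g_4,g_5)) all reduce to 0 modulo the current basis, so we have a Gröbner basis.
Inter-reduce: drop elements whose leading term is divisible by another's, tail-reduce, and make monic.

G = {p, q, r - 2}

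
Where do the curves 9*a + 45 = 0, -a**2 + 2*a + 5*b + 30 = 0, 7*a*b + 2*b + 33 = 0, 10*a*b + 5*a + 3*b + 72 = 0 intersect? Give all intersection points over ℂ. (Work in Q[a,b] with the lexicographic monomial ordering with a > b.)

Compute a lex Gröbner basis by Buchberger's algorithm.
f_1 = 9*a + 45, LT = a.
f_2 = -a**2 + 2*a + 5*b + 30, LT = a**2.
f_3 = 7*a*b + 2*b + 33, LT = a*b.
f_4 = 10*a*b + 5*a + 3*b + 72, LT = a*b.

S(f_1,f_2): lcm = a**2. S = 7*a + 5*b + 30.
  reduce S modulo (f_1, f_2, f_3, f_4):
  remainder 5*b - 5 ≠ 0; add h_5 = 5*b - 5 to the basis.

The other S-polynomials (S(f_1,f_3), S(f_1,f_4), S(f_2,f_3), S(f_2,f_4), S(f_3,f_4), S(f_1,h_5), S(f_2,h_5), S(f_3,h_5), S(f_4,h_5)) all reduce to 0 modulo the current basis, so we have a Gröbner basis.
Inter-reduce: drop elements whose leading term is divisible by another's, tail-reduce, and make monic.
Reduced Gröbner basis: {a + 5, b - 1}.

Elimination: the polynomial b - 1 lies in the elimination ideal for b, so b ∈ {1}. For each such b, the remaining basis elements (now univariate) give the rest of the solution.
  b = 1: the earlier basis element becomes a + 5 = 0, giving a = -5 — point (-5, 1).

{(-5, 1)}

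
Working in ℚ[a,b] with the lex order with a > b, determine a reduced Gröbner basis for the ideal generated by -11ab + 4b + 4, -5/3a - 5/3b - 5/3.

This is the nonlinear analogue of row-reducing a linear system.

f_1 = -11ab + 4b + 4, LT = ab.
f_2 = -5/3a - 5/3b - 5/3, LT = a.

S(f_1,f_2): lcm = ab. S = -b² - 15/11b - 4/11.
  leading term b²: no divisor's leading term divides it; move -b² to the remainder.
  leading term b: no divisor's leading term divides it; move -15/11b to the remainder.
  leading term 1: no divisor's leading term divides it; move -4/11 to the remainder.
  remainder -b² - 15/11b - 4/11 ≠ 0; add g_3 = -b² - 15/11b - 4/11 to the basis.

S(f_1,g_3): lcm = ab². S = -15/11ab - 4/11a - 4/11b² - 4/11b.
  leading term ab: subtract (15/121)·f_1 from -15/11ab - 4/11a - 4/11b² - 4/11b → -4/11a - 4/11b² - 104/121b - 60/121
  leading term a: subtract (12/55)·f_2 from -4/11a - 4/11b² - 104/121b - 60/121 → -4/11b² - 60/121b - 16/121
  leading term b²: subtract (4/11)·g_3 from -4/11b² - 60/121b - 16/121 → 0
  remainder 0.

S(f_2,g_3): leading monomials are coprime, so the S-polynomial reduces to 0 (Buchberger's first criterion).
Every S-polynomial of the final basis reduces to 0, so we have a Gröbner basis.
Inter-reduce: drop elements whose leading term is divisible by another's, tail-reduce, and make monic.

G = {a + b + 1, b² + 15/11b + 4/11}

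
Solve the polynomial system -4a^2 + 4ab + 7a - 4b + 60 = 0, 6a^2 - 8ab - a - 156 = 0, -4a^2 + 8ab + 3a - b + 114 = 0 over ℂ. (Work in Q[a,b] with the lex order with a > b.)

Compute a lex Gröbner basis by Buchberger's algorithm.
f_1 = -4a^2 + 4ab + 7a - 4b + 60, LT = a^2.
f_2 = 6a^2 - 8ab - a - 156, LT = a^2.
f_3 = -4a^2 + 8ab + 3a - b + 114, LT = a^2.

S(f_1,f_2): lcm = a^2. S = 1/3ab - 19/12a + b + 11.
  leading term ab: no divisor's leading term divides it; move 1/3ab to the remainder.
  leading term a: no divisor's leading term divides it; move -19/12a to the remainder.
  leading term b: no divisor's leading term divides it; move b to the remainder.
  leading term 1: no divisor's leading term divides it; move 11 to the remainder.
  remainder 1/3ab - 19/12a + b + 11 ≠ 0; add h_4 = 1/3ab - 19/12a + b + 11 to the basis.

S(f_1,f_3): lcm = a^2. S = ab - a + 3/4b + 27/2.
  leading term ab: subtract (3)·h_4 from ab - a + 3/4b + 27/2 → 15/4a - 9/4b - 39/2
  leading term a: no divisor's leading term divides it; move 15/4a to the remainder.
  leading term b: no divisor's leading term divides it; move -9/4b to the remainder.
  leading term 1: no divisor's leading term divides it; move -39/2 to the remainder.
  remainder 15/4a - 9/4b - 39/2 ≠ 0; add h_5 = 15/4a - 9/4b - 39/2 to the basis.

S(f_2,f_3): lcm = a^2. S = 2/3ab + 7/12a - 1/4b + 5/2.
  leading term ab: subtract (2)·h_4 from 2/3ab + 7/12a - 1/4b + 5/2 → 15/4a - 9/4b - 39/2
  leading term a: subtract (1)·h_5 from 15/4a - 9/4b - 39/2 → 0
  remainder 0.

S(f_1,h_4): lcm = a^2b. S = 19/4a^2 - ab^2 - 19/4ab - 33a + b^2 - 15b.
  leading term a^2: subtract (-19/16)·f_1 from 19/4a^2 - ab^2 - 19/4ab - 33a + b^2 - 15b → -ab^2 - 395/16a + b^2 - 79/4b + 285/4
  leading term ab^2: subtract (-3b)·h_4 from -ab^2 - 395/16a + b^2 - 79/4b + 285/4 → -19/4ab - 395/16a + 4b^2 + 53/4b + 285/4
  leading term ab: subtract (-57/4)·h_4 from -19/4ab - 395/16a + 4b^2 + 53/4b + 285/4 → -189/4a + 4b^2 + 55/2b + 228
  leading term a: subtract (-63/5)·h_5 from -189/4a + 4b^2 + 55/2b + 228 → 4b^2 - 17/20b - 177/10
  leading term b^2: no divisor's leading term divides it; move 4b^2 to the remainder.
  leading term b: no divisor's leading term divides it; move -17/20b to the remainder.
  leading term 1: no divisor's leading term divides it; move -177/10 to the remainder.
  remainder 4b^2 - 17/20b - 177/10 ≠ 0; add h_6 = 4b^2 - 17/20b - 177/10 to the basis.

S(f_2,h_4): lcm = a^2b. S = 19/4a^2 - 4/3ab^2 - 19/6ab - 33a - 26b.
  leading term a^2: subtract (-19/16)·f_1 from 19/4a^2 - 4/3ab^2 - 19/6ab - 33a - 26b → -4/3ab^2 + 19/12ab - 395/16a - 123/4b + 285/4
  leading term ab^2: subtract (-4b)·h_4 from -4/3ab^2 + 19/12ab - 395/16a - 123/4b + 285/4 → -19/4ab - 395/16a + 4b^2 + 53/4b + 285/4
  leading term ab: subtract (-57/4)·h_4 from -19/4ab - 395/16a + 4b^2 + 53/4b + 285/4 → -189/4a + 4b^2 + 55/2b + 228
  leading term a: subtract (-63/5)·h_5 from -189/4a + 4b^2 + 55/2b + 228 → 4b^2 - 17/20b - 177/10
  leading term b^2: subtract (1)·h_6 from 4b^2 - 17/20b - 177/10 → 0
  remainder 0.

S(f_3,h_4): lcm = a^2b. S = 19/4a^2 - 2ab^2 - 15/4ab - 33a + 1/4b^2 - 57/2b.
  leading term a^2: subtract (-19/16)·f_1 from 19/4a^2 - 2ab^2 - 15/4ab - 33a + 1/4b^2 - 57/2b → -2ab^2 + ab - 395/16a + 1/4b^2 - 133/4b + 285/4
  leading term ab^2: subtract (-6b)·h_4 from -2ab^2 + ab - 395/16a + 1/4b^2 - 133/4b + 285/4 → -17/2ab - 395/16a + 25/4b^2 + 131/4b + 285/4
  leading term ab: subtract (-51/2)·h_4 from -17/2ab - 395/16a + 25/4b^2 + 131/4b + 285/4 → -1041/16a + 25/4b^2 + 233/4b + 1407/4
  leading term a: subtract (-347/20)·h_5 from -1041/16a + 25/4b^2 + 233/4b + 1407/4 → 25/4b^2 + 1537/80b + 537/40
  leading term b^2: subtract (25/16)·h_6 from 25/4b^2 + 1537/80b + 537/40 → 6573/320b + 6573/160
  leading term b: no divisor's leading term divides it; move 6573/320b to the remainder.
  leading term 1: no divisor's leading term divides it; move 6573/160 to the remainder.
  remainder 6573/320b + 6573/160 ≠ 0; add h_7 = 6573/320b + 6573/160 to the basis.

S(f_1,h_5): lcm = a^2. S = -2/5ab + 69/20a + b - 15.
  leading term ab: subtract (-6/5)·h_4 from -2/5ab + 69/20a + b - 15 → 31/20a + 11/5b - 9/5
  leading term a: subtract (31/75)·h_5 from 31/20a + 11/5b - 9/5 → 313/100b + 313/50
  leading term b: subtract (16/105)·h_7 from 313/100b + 313/50 → 0
  remainder 0.

S(f_2,h_5): lcm = a^2. S = -11/15ab + 151/30a - 26.
  leading term ab: subtract (-11/5)·h_4 from -11/15ab + 151/30a - 26 → 31/20a + 11/5b - 9/5
  leading term a: subtract (31/75)·h_5 from 31/20a + 11/5b - 9/5 → 313/100b + 313/50
  leading term b: subtract (16/105)·h_7 from 313/100b + 313/50 → 0
  remainder 0.

S(f_3,h_5): lcm = a^2. S = -7/5ab + 89/20a + 1/4b - 57/2.
  leading term ab: subtract (-21/5)·h_4 from -7/5ab + 89/20a + 1/4b - 57/2 → -11/5a + 89/20b + 177/10
  leading term a: subtract (-44/75)·h_5 from -11/5a + 89/20b + 177/10 → 313/100b + 313/50
  leading term b: subtract (16/105)·h_7 from 313/100b + 313/50 → 0
  remainder 0.

S(h_4,h_5): lcm = ab. S = -19/4a + 3/5b^2 + 41/5b + 33.
  leading term a: subtract (-19/15)·h_5 from -19/4a + 3/5b^2 + 41/5b + 33 → 3/5b^2 + 107/20b + 83/10
  leading term b^2: subtract (3/20)·h_6 from 3/5b^2 + 107/20b + 83/10 → 2191/400b + 2191/200
  leading term b: subtract (4/15)·h_7 from 2191/400b + 2191/200 → 0
  remainder 0.

S(f_1,h_6): leading monomials are coprime, so the S-polynomial reduces to 0 (Buchberger's first criterion).
S(f_2,h_6): leading monomials are coprime, so the S-polynomial reduces to 0 (Buchberger's first criterion).
S(f_3,h_6): leading monomials are coprime, so the S-polynomial reduces to 0 (Buchberger's first criterion).
S(h_4,h_6): lcm = ab^2. S = -363/80ab + 177/40a + 3b^2 + 33b.
  leading term ab: subtract (-1089/80)·h_4 from -363/80ab + 177/40a + 3b^2 + 33b → -5481/320a + 3b^2 + 3729/80b + 11979/80
  leading term a: subtract (-1827/400)·h_5 from -5481/320a + 3b^2 + 3729/80b + 11979/80 → 3b^2 + 58137/1600b + 48537/800
  leading term b^2: subtract (3/4)·h_6 from 3b^2 + 58137/1600b + 48537/800 → 59157/1600b + 59157/800
  leading term b: subtract (9/5)·h_7 from 59157/1600b + 59157/800 → 0
  remainder 0.

S(h_5,h_6): leading monomials are coprime, so the S-polynomial reduces to 0 (Buchberger's first criterion).
S(f_1,h_7): leading monomials are coprime, so the S-polynomial reduces to 0 (Buchberger's first criterion).
S(f_2,h_7): leading monomials are coprime, so the S-polynomial reduces to 0 (Buchberger's first criterion).
S(f_3,h_7): leading monomials are coprime, so the S-polynomial reduces to 0 (Buchberger's first criterion).
S(h_4,h_7): lcm = ab. S = -27/4a + 3b + 33.
  leading term a: subtract (-9/5)·h_5 from -27/4a + 3b + 33 → -21/20b - 21/10
  leading term b: subtract (-16/313)·h_7 from -21/20b - 21/10 → 0
  remainder 0.

S(h_5,h_7): leading monomials are coprime, so the S-polynomial reduces to 0 (Buchberger's first criterion).
S(h_6,h_7): lcm = b^2. S = -177/80b - 177/40.
  leading term b: subtract (-236/2191)·h_7 from -177/80b - 177/40 → 0
  remainder 0.

Every S-polynomial of the final basis reduces to 0, so we have a Gröbner basis.
Inter-reduce: drop elements whose leading term is divisible by another's, tail-reduce, and make monic.
Reduced Gröbner basis: {a - 4, b + 2}.

The lex basis is triangular: the last element involves only b. Solving b + 2 = 0 gives b ∈ {-2}; substituting each value into the earlier elements determines the remaining variables.
  b = -2: the earlier basis element becomes a - 4 = 0, giving a = 4 — point (4, -2).

{(4, -2)}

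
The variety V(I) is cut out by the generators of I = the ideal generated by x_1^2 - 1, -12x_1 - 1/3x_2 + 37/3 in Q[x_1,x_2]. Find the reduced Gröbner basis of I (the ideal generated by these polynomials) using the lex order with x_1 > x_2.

G = {x_1 + 1/36x_2 - 37/36, x_2^2 - 74x_2 + 73}

f_1 = x_1^2 - 1, LT = x_1^2.
f_2 = -12x_1 - 1/3x_2 + 37/3, LT = x_1.

S(f_1,f_2): lcm = x_1^2. S = -1/36x_1x_2 + 37/36x_1 - 1.
  leading term x_1x_2: subtract (1/432x_2)·f_2 from -1/36x_1x_2 + 37/36x_1 - 1 → 37/36x_1 + 1/1296x_2^2 - 37/1296x_2 - 1
  leading term x_1: subtract (-37/432)·f_2 from 37/36x_1 + 1/1296x_2^2 - 37/1296x_2 - 1 → 1/1296x_2^2 - 37/648x_2 + 73/1296
  leading term x_2^2: no divisor's leading term divides it; move 1/1296x_2^2 to the remainder.
  leading term x_2: no divisor's leading term divides it; move -37/648x_2 to the remainder.
  leading term 1: no divisor's leading term divides it; move 73/1296 to the remainder.
  remainder 1/1296x_2^2 - 37/648x_2 + 73/1296 ≠ 0; add g_3 = 1/1296x_2^2 - 37/648x_2 + 73/1296 to the basis.

The other S-polynomials (S(f_1,g_3), S(f_2,g_3)) all reduce to 0 modulo the current basis, so we have a Gröbner basis.
Inter-reduce: drop elements whose leading term is divisible by another's, tail-reduce, and make monic.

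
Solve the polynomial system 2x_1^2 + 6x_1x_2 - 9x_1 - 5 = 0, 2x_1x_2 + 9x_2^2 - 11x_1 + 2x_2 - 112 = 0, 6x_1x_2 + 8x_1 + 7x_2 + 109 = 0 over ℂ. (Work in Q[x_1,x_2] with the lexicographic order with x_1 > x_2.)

{(-5, 3)}

Compute a lex Gröbner basis by Buchberger's algorithm.
f_1 = 2x_1^2 + 6x_1x_2 - 9x_1 - 5, LT = x_1^2.
f_2 = 2x_1x_2 - 11x_1 + 9x_2^2 + 2x_2 - 112, LT = x_1x_2.
f_3 = 6x_1x_2 + 8x_1 + 7x_2 + 109, LT = x_1x_2.

S(f_1,f_2): lcm = x_1^2x_2. S = 11/2x_1^2 - 3/2x_1x_2^2 - 11/2x_1x_2 + 56x_1 - 5/2x_2.
  leading term x_1^2: subtract (11/4)·f_1 from 11/2x_1^2 - 3/2x_1x_2^2 - 11/2x_1x_2 + 56x_1 - 5/2x_2 → -3/2x_1x_2^2 - 22x_1x_2 + 323/4x_1 - 5/2x_2 + 55/4
  leading term x_1x_2^2: subtract (-3/4x_2)·f_2 from -3/2x_1x_2^2 - 22x_1x_2 + 323/4x_1 - 5/2x_2 + 55/4 → -121/4x_1x_2 + 323/4x_1 + 27/4x_2^3 + 3/2x_2^2 - 173/2x_2 + 55/4
  leading term x_1x_2: subtract (-121/8)·f_2 from -121/4x_1x_2 + 323/4x_1 + 27/4x_2^3 + 3/2x_2^2 - 173/2x_2 + 55/4 → -685/8x_1 + 27/4x_2^3 + 1101/8x_2^2 - 225/4x_2 - 6721/4
  leading term x_1: no divisor's leading term divides it; move -685/8x_1 to the remainder.
  leading term x_2^3: no divisor's leading term divides it; move 27/4x_2^3 to the remainder.
  leading term x_2^2: no divisor's leading term divides it; move 1101/8x_2^2 to the remainder.
  leading term x_2: no divisor's leading term divides it; move -225/4x_2 to the remainder.
  leading term 1: no divisor's leading term divides it; move -6721/4 to the remainder.
  remainder -685/8x_1 + 27/4x_2^3 + 1101/8x_2^2 - 225/4x_2 - 6721/4 ≠ 0; add h_4 = -685/8x_1 + 27/4x_2^3 + 1101/8x_2^2 - 225/4x_2 - 6721/4 to the basis.

S(f_1,f_3): lcm = x_1^2x_2. S = -4/3x_1^2 + 3x_1x_2^2 - 17/3x_1x_2 - 109/6x_1 - 5/2x_2.
  leading term x_1^2: subtract (-2/3)·f_1 from -4/3x_1^2 + 3x_1x_2^2 - 17/3x_1x_2 - 109/6x_1 - 5/2x_2 → 3x_1x_2^2 - 5/3x_1x_2 - 145/6x_1 - 5/2x_2 - 10/3
  leading term x_1x_2^2: subtract (3/2x_2)·f_2 from 3x_1x_2^2 - 5/3x_1x_2 - 145/6x_1 - 5/2x_2 - 10/3 → 89/6x_1x_2 - 145/6x_1 - 27/2x_2^3 - 3x_2^2 + 331/2x_2 - 10/3
  leading term x_1x_2: subtract (89/12)·f_2 from 89/6x_1x_2 - 145/6x_1 - 27/2x_2^3 - 3x_2^2 + 331/2x_2 - 10/3 → 689/12x_1 - 27/2x_2^3 - 279/4x_2^2 + 452/3x_2 + 2482/3
  leading term x_1: subtract (-1378/2055)·h_4 from 689/12x_1 - 27/2x_2^3 - 279/4x_2^2 + 452/3x_2 + 2482/3 → -6147/685x_2^3 + 15437/685x_2^2 + 92843/822x_2 - 410143/1370
  leading term x_2^3: no divisor's leading term divides it; move -6147/685x_2^3 to the remainder.
  leading term x_2^2: no divisor's leading term divides it; move 15437/685x_2^2 to the remainder.
  leading term x_2: no divisor's leading term divides it; move 92843/822x_2 to the remainder.
  leading term 1: no divisor's leading term divides it; move -410143/1370 to the remainder.
  remainder -6147/685x_2^3 + 15437/685x_2^2 + 92843/822x_2 - 410143/1370 ≠ 0; add h_5 = -6147/685x_2^3 + 15437/685x_2^2 + 92843/822x_2 - 410143/1370 to the basis.

S(f_2,f_3): lcm = x_1x_2. S = -41/6x_1 + 9/2x_2^2 - 1/6x_2 - 445/6.
  leading term x_1: subtract (164/2055)·h_4 from -41/6x_1 + 9/2x_2^2 - 1/6x_2 - 445/6 → -369/685x_2^3 - 4441/685x_2^2 + 3553/822x_2 + 82099/1370
  leading term x_2^3: subtract (41/683)·h_5 from -369/685x_2^3 - 4441/685x_2^2 + 3553/822x_2 + 82099/1370 → -5352/683x_2^2 - 5036/2049x_2 + 53204/683
  leading term x_2^2: no divisor's leading term divides it; move -5352/683x_2^2 to the remainder.
  leading term x_2: no divisor's leading term divides it; move -5036/2049x_2 to the remainder.
  leading term 1: no divisor's leading term divides it; move 53204/683 to the remainder.
  remainder -5352/683x_2^2 - 5036/2049x_2 + 53204/683 ≠ 0; add h_6 = -5352/683x_2^2 - 5036/2049x_2 + 53204/683 to the basis.

S(f_1,h_4): lcm = x_1^2. S = 54/685x_1x_2^3 + 1101/685x_1x_2^2 + 321/137x_1x_2 - 33049/1370x_1 - 5/2.
  leading term x_1x_2^3: subtract (27/685x_2^2)·f_2 from 54/685x_1x_2^3 + 1101/685x_1x_2^2 + 321/137x_1x_2 - 33049/1370x_1 - 5/2 → 1398/685x_1x_2^2 + 321/137x_1x_2 - 33049/1370x_1 - 243/685x_2^4 - 54/685x_2^3 + 3024/685x_2^2 - 5/2
  leading term x_1x_2^2: subtract (699/685x_2)·f_2 from 1398/685x_1x_2^2 + 321/137x_1x_2 - 33049/1370x_1 - 243/685x_2^4 - 54/685x_2^3 + 3024/685x_2^2 - 5/2 → 9294/685x_1x_2 - 33049/1370x_1 - 243/685x_2^4 - 1269/137x_2^3 + 1626/685x_2^2 + 78288/685x_2 - 5/2
  leading term x_1x_2: subtract (4647/685)·f_2 from 9294/685x_1x_2 - 33049/1370x_1 - 243/685x_2^4 - 1269/137x_2^3 + 1626/685x_2^2 + 78288/685x_2 - 5/2 → 101/2x_1 - 243/685x_2^4 - 1269/137x_2^3 - 40197/685x_2^2 + 68994/685x_2 + 1037503/1370
  leading term x_1: subtract (-404/685)·h_4 from 101/2x_1 - 243/685x_2^4 - 1269/137x_2^3 - 40197/685x_2^2 + 68994/685x_2 + 1037503/1370 → -243/685x_2^4 - 3618/685x_2^3 + 30807/1370x_2^2 + 46269/685x_2 - 320139/1370
  leading term x_2^4: subtract (27/683x_2)·h_5 from -243/685x_2^4 - 3618/685x_2^3 + 30807/1370x_2^2 + 46269/685x_2 - 320139/1370 → -2887893/467855x_2^3 + 8431623/467855x_2^2 + 14855463/187142x_2 - 320139/1370
  leading term x_2^3: subtract (320877/466489)·h_5 from -2887893/467855x_2^3 + 8431623/467855x_2^2 + 14855463/187142x_2 - 320139/1370 → 1175796/466489x_2^2 + 787908/466489x_2 - 12945888/466489
  leading term x_2^2: subtract (-97983/304618)·h_6 from 1175796/466489x_2^2 + 787908/466489x_2 - 12945888/466489 → 136842/152309x_2 - 410526/152309
  leading term x_2: no divisor's leading term divides it; move 136842/152309x_2 to the remainder.
  leading term 1: no divisor's leading term divides it; move -410526/152309 to the remainder.
  remainder 136842/152309x_2 - 410526/152309 ≠ 0; add h_7 = 136842/152309x_2 - 410526/152309 to the basis.

The other S-polynomials (S(f_2,h_4), S(f_3,h_4), S(f_1,h_5), S(f_2,h_5), S(f_3,h_5), S(h_4,h_5), S(f_1,h_6), S(f_2,h_6), S(f_3,h_6), S(h_4,h_6), S(h_5,h_6), S(f_1,h_7), S(f_2,h_7), S(f_3,h_7), S(h_4,h_7), S(h_5,h_7), S(h_6,h_7)) all reduce to 0 modulo the current basis, so we have a Gröbner basis.
Inter-reduce: drop elements whose leading term is divisible by another's, tail-reduce, and make monic.
Reduced Gröbner basis: {x_1 + 5, x_2 - 3}.

From the last basis element, x_2 - 3 = 0, so x_2 takes values in {3}. Each choice, substituted upward through the basis, yields the corresponding point(s) of the solution set.
  x_2 = 3: the earlier basis element becomes x_1 + 5 = 0, giving x_1 = -5 — point (-5, 3).
Each listed point satisfies every original equation (direct substitution).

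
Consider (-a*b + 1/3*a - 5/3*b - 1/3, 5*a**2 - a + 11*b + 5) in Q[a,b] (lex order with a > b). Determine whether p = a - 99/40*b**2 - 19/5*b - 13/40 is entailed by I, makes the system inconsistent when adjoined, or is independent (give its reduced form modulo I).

First compute the reduced Gröbner basis of I by Buchberger's algorithm.
f_1 = -a*b + 1/3*a - 5/3*b - 1/3, LT = a*b.
f_2 = 5*a**2 - a + 11*b + 5, LT = a**2.

S(f_1,f_2): lcm = a**2*b. S = -1/3*a**2 + 28/15*a*b + 1/3*a - 11/5*b**2 - b.
  leading term a**2: subtract (-1/15)·f_2 from -1/3*a**2 + 28/15*a*b + 1/3*a - 11/5*b**2 - b → 28/15*a*b + 4/15*a - 11/5*b**2 - 4/15*b + 1/3
  leading term a*b: subtract (-28/15)·f_1 from 28/15*a*b + 4/15*a - 11/5*b**2 - 4/15*b + 1/3 → 8/9*a - 11/5*b**2 - 152/45*b - 13/45
  leading term a: no divisor's leading term divides it; move 8/9*a to the remainder.
  leading term b**2: no divisor's leading term divides it; move -11/5*b**2 to the remainder.
  leading term b: no divisor's leading term divides it; move -152/45*b to the remainder.
  leading term 1: no divisor's leading term divides it; move -13/45 to the remainder.
  remainder 8/9*a - 11/5*b**2 - 152/45*b - 13/45 ≠ 0; add h_3 = 8/9*a - 11/5*b**2 - 152/45*b - 13/45 to the basis.

S(f_1,h_3): lcm = a*b. S = -1/3*a + 99/40*b**3 + 19/5*b**2 + 239/120*b + 1/3.
  leading term a: subtract (-3/8)·h_3 from -1/3*a + 99/40*b**3 + 19/5*b**2 + 239/120*b + 1/3 → 99/40*b**3 + 119/40*b**2 + 29/40*b + 9/40
  leading term b**3: no divisor's leading term divides it; move 99/40*b**3 to the remainder.
  leading term b**2: no divisor's leading term divides it; move 119/40*b**2 to the remainder.
  leading term b: no divisor's leading term divides it; move 29/40*b to the remainder.
  leading term 1: no divisor's leading term divides it; move 9/40 to the remainder.
  remainder 99/40*b**3 + 119/40*b**2 + 29/40*b + 9/40 ≠ 0; add h_4 = 99/40*b**3 + 119/40*b**2 + 29/40*b + 9/40 to the basis.

The other S-polynomials (S(f_2,h_3), S(f_1,h_4), S(f_2,h_4), S(h_3,h_4)) all reduce to 0 modulo the current basis, so we have a Gröbner basis.
Inter-reduce: drop elements whose leading term is divisible by another's, tail-reduce, and make monic.
Reduced Gröbner basis: {a - 99/40*b**2 - 19/5*b - 13/40, b**3 + 119/99*b**2 + 29/99*b + 1/11}.
Label its elements g_1 = a - 99/40*b**2 - 19/5*b - 13/40, g_2 = b**3 + 119/99*b**2 + 29/99*b + 1/11.

Reduce p = a - 99/40*b**2 - 19/5*b - 13/40 modulo G:
  leading term a: subtract (1)·g_1 from a - 99/40*b**2 - 19/5*b - 13/40 → 0
  normal form = 0.
Since the normal form is 0, p ∈ I.

a - 99/40*b**2 - 19/5*b - 13/40 lies in I (it reduces to 0).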